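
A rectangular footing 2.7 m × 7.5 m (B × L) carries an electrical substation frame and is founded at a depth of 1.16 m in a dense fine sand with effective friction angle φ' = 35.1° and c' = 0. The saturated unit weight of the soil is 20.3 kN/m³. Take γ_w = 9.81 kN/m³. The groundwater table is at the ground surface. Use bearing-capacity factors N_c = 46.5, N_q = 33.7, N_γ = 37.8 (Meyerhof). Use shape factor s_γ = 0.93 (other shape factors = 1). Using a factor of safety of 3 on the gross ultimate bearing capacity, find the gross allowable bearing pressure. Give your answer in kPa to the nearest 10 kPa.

γ' = 20.3 − 9.81 = 10.49 kN/m³ (submerged throughout). q = 10.49 × 1.16 = 12.168 kPa; the same γ' applies in the ½γBN_γ term.
q·N_q = 12.168 × 33.7 = 410.08 kPa
0.5·γ·B·N_γ·s_γ = 0.5 × 10.49 × 2.7 × 37.8 × 0.93 = 497.83 kPa
q_ult = 410.08 + 497.83 = 907.91 kPa.
q_all = 907.91 / 3 = 302.64 kPa.

q_all ≈ 300 kPa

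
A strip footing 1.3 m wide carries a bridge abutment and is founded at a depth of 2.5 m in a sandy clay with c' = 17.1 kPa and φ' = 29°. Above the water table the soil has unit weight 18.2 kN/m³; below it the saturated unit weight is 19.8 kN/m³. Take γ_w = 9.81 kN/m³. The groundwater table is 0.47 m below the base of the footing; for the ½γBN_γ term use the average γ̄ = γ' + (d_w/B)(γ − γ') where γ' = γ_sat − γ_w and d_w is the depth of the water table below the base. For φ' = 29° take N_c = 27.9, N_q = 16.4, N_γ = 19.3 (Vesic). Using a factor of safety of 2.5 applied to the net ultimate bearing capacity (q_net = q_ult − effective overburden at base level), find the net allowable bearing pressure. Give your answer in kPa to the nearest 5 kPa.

Overburden at base level: q = 18.2 × 2.5 = 45.5 kPa.
The water table is 0.47 m below the base (< B = 1.3 m), so the ½γBN_γ term uses γ̄ = γ' + (d_w/B)(γ − γ') = 9.99 + (0.47/1.3)(18.2 − 9.99) = 12.958 kN/m³.
Cohesion term c·N_c = 17.1 × 27.9 = 477.09 kPa; surcharge term q·N_q = 45.5 × 16.4 = 746.2 kPa; self-weight term 0.5·γ·B·N_γ = 0.5 × 12.958 × 1.3 × 19.3 = 162.56 kPa.
q_ult = 477.09 + 746.2 + 162.56 = 1385.9 kPa.
Net ultimate: q_net = 1385.9 − 45.5 = 1340.4 kPa.
q_all(net) = 1340.4 / 2.5 = 536.14 kPa.

q_all(net) ≈ 535 kPa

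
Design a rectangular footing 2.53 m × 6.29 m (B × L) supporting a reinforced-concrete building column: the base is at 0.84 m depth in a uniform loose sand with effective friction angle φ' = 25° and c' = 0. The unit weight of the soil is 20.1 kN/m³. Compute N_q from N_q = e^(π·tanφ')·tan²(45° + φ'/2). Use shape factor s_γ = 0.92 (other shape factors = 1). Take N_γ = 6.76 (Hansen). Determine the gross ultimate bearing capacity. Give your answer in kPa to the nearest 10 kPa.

q_ult ≈ 340 kPa

tan25° = 0.4663, so N_q = e^(π×0.4663)·tan²(57.5°) = 4.327 × 2.464 = 10.66.
q = γ·D_f = 20.1 × 0.84 = 16.884 kPa.
q·N_q = 16.884 × 10.662 = 180.02 kPa
0.5·γ·B·N_γ·s_γ = 0.5 × 20.1 × 2.53 × 6.76 × 0.92 = 158.13 kPa
q_ult = 180.02 + 158.13 = 338.15 kPa.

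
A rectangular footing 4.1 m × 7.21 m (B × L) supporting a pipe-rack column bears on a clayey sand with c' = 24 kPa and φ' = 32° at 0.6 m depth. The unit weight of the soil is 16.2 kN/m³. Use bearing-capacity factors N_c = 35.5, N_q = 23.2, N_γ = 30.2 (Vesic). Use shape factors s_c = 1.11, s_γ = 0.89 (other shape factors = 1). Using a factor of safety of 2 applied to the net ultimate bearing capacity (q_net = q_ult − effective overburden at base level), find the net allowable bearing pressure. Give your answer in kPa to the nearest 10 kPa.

q_all(net) ≈ 1030 kPa

Effective surcharge at the founding depth q = γ·D_f = 16.2 × 0.6 = 9.72 kPa.
q_ult = c·N_c·s_c + q·N_q + 0.5·γ·B·N_γ·s_γ
     = 24 × 35.5 × 1.11 + 9.72 × 23.2 + 0.5 × 16.2 × 4.1 × 30.2 × 0.89
     = 945.72 + 225.5 + 892.62 = 2063.8 kPa.
Net ultimate: q_net = 2063.8 − 9.72 = 2054.1 kPa.
q_all(net) = 2054.1 / 2 = 1027.1 kPa.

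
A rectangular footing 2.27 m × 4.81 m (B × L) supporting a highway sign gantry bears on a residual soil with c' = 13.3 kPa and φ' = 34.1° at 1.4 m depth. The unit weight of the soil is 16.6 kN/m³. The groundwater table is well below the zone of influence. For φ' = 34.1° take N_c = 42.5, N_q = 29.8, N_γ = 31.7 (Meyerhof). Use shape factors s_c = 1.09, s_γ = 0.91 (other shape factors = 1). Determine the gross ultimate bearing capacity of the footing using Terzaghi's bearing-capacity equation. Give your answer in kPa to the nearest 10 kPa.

q_ult ≈ 1850 kPa

Effective surcharge at the founding depth q = γ·D_f = 16.6 × 1.4 = 23.24 kPa.
q_ult = c·N_c·s_c + q·N_q + 0.5·γ·B·N_γ·s_γ
     = 13.3 × 42.5 × 1.09 + 23.24 × 29.8 + 0.5 × 16.6 × 2.27 × 31.7 × 0.91
     = 616.12 + 692.55 + 543.51 = 1852.2 kPa.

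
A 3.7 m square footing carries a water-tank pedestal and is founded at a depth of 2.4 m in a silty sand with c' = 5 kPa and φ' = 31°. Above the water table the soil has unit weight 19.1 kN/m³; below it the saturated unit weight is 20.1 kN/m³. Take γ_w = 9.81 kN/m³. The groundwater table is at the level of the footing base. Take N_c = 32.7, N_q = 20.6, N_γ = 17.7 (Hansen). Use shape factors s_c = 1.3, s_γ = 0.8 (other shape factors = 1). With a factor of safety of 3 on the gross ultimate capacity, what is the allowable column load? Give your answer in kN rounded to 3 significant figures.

P_all ≈ 6510 kN

Overburden at base level: q = 19.1 × 2.4 = 45.84 kPa.
Below the base the soil is submerged, so the ½γBN_γ term uses γ' = 20.1 − 9.81 = 10.29 kN/m³.
Cohesion term c·N_c·s_c = 5 × 32.7 × 1.3 = 212.55 kPa; surcharge term q·N_q = 45.84 × 20.6 = 944.3 kPa; self-weight term 0.5·γ·B·N_γ·s_γ = 0.5 × 10.29 × 3.7 × 17.7 × 0.8 = 269.56 kPa.
q_ult = 212.55 + 944.3 + 269.56 = 1426.4 kPa.
Gross allowable pressure q_all = 1426.4 / 3 = 475.47 kPa.
Footing area = 13.69 m², so allowable column load = 475.47 × 13.69 = 6509.2 kN.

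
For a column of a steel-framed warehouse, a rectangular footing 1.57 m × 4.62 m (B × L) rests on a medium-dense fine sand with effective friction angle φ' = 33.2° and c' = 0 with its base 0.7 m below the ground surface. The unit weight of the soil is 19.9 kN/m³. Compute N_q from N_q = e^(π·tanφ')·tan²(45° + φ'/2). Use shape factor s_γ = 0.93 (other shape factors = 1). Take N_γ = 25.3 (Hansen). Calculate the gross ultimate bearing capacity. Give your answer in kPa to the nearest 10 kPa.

q_ult ≈ 740 kPa

tan33.2° = 0.6544, so N_q = e^(π×0.6544)·tan²(61.6°) = 7.813 × 3.421 = 26.72.
Effective surcharge at the founding depth q = γ·D_f = 19.9 × 0.7 = 13.93 kPa.
q_ult = q·N_q + 0.5·γ·B·N_γ·s_γ
     = 13.93 × 26.725 + 0.5 × 19.9 × 1.57 × 25.3 × 0.93
     = 372.28 + 367.56 = 739.83 kPa.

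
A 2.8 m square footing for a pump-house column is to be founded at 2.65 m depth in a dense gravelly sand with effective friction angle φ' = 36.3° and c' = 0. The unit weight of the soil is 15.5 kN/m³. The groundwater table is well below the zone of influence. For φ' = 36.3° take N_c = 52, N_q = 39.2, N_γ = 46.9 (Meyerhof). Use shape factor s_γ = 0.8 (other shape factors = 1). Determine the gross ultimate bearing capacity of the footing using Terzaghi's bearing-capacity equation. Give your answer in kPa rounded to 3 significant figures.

Effective surcharge at the founding depth q = γ·D_f = 15.5 × 2.65 = 41.075 kPa.
q_ult = q·N_q + 0.5·γ·B·N_γ·s_γ
     = 41.075 × 39.2 + 0.5 × 15.5 × 2.8 × 46.9 × 0.8
     = 1610.1 + 814.18 = 2424.3 kPa.

q_ult ≈ 2420 kPa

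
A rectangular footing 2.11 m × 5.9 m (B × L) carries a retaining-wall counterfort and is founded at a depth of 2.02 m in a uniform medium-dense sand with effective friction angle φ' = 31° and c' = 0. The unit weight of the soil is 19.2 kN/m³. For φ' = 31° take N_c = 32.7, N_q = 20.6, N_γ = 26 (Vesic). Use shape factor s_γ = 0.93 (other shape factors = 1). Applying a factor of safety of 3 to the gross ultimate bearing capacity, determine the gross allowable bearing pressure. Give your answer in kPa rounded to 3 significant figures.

q_all ≈ 430 kPa

Overburden at base level: q = 19.2 × 2.02 = 38.784 kPa.
Surcharge term q·N_q = 38.784 × 20.6 = 798.95 kPa; self-weight term 0.5·γ·B·N_γ·s_γ = 0.5 × 19.2 × 2.11 × 26 × 0.93 = 489.79 kPa.
q_ult = 798.95 + 489.79 = 1288.7 kPa.
q_all = q_ult / FS = 1288.7 / 3 = 429.58 kPa.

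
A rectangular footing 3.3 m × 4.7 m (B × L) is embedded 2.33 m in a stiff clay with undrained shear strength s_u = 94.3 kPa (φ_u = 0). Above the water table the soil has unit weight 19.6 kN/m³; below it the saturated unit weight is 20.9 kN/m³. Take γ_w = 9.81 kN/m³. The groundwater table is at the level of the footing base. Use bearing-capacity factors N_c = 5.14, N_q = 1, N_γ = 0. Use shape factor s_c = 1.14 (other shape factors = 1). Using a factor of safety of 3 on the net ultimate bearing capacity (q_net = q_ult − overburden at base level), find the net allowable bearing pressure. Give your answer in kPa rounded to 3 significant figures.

Effective surcharge at the founding depth q = γ·D_f = 19.6 × 2.33 = 45.668 kPa.
q_ult = c·N_c·s_c + q·N_q
     = 94.3 × 5.14 × 1.14 + 45.668 × 1
     = 552.56 + 45.668 = 598.23 kPa.
q_net = 598.23 − 45.668 = 552.56 kPa.
q_all(net) = 552.56 / 3 = 184.19 kPa.

q_all(net) ≈ 184 kPa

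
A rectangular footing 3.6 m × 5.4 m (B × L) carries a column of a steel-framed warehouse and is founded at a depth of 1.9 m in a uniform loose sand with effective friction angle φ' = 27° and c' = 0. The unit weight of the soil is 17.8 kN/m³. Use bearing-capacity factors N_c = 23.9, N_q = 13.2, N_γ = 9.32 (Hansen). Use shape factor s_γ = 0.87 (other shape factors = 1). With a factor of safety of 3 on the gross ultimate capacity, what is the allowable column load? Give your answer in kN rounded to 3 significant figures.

P_all ≈ 4580 kN

q = γ·D_f = 17.8 × 1.9 = 33.82 kPa.
q·N_q = 33.82 × 13.2 = 446.42 kPa
0.5·γ·B·N_γ·s_γ = 0.5 × 17.8 × 3.6 × 9.32 × 0.87 = 259.79 kPa
q_ult = 446.42 + 259.79 = 706.22 kPa.
Gross allowable pressure q_all = 706.22 / 3 = 235.41 kPa.
Footing area = 19.44 m², so allowable column load = 235.41 × 19.44 = 4576.3 kN.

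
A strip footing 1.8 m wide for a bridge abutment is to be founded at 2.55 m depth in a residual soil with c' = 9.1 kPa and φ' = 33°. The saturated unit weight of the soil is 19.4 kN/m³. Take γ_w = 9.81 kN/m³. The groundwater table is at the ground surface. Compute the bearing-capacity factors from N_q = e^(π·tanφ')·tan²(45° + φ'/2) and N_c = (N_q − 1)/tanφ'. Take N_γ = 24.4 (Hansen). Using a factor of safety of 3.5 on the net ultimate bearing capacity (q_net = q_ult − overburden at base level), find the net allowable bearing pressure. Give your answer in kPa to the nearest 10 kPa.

q_all(net) ≈ 340 kPa

N_q = e^(π·tan33°)·tan²(61.5°) = 26.09; N_c = (N_q − 1)/tanφ' = 38.64.
γ' = 19.4 − 9.81 = 9.59 kN/m³ (submerged throughout). q = 9.59 × 2.55 = 24.454 kPa; the same γ' applies in the ½γBN_γ term.
c·N_c = 9.1 × 38.638 = 351.61 kPa
q·N_q = 24.454 × 26.092 = 638.07 kPa
0.5·γ·B·N_γ = 0.5 × 9.59 × 1.8 × 24.4 = 210.6 kPa
q_ult = 351.61 + 638.07 + 210.6 = 1200.3 kPa.
q_net = 1200.3 − 24.454 = 1175.8 kPa.
q_all(net) = 1175.8 / 3.5 = 335.95 kPa.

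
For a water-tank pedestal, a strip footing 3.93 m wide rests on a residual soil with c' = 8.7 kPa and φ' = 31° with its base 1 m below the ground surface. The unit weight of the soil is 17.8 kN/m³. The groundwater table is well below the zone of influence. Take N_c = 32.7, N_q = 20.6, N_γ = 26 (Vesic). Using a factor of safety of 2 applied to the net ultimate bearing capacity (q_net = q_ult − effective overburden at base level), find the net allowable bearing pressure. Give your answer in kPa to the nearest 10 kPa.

q_all(net) ≈ 770 kPa

q = γ·D_f = 17.8 × 1 = 17.8 kPa.
c·N_c = 8.7 × 32.7 = 284.49 kPa
q·N_q = 17.8 × 20.6 = 366.68 kPa
0.5·γ·B·N_γ = 0.5 × 17.8 × 3.93 × 26 = 909.4 kPa
q_ult = 284.49 + 366.68 + 909.4 = 1560.6 kPa.
Net ultimate: q_net = 1560.6 − 17.8 = 1542.8 kPa.
q_all(net) = 1542.8 / 2 = 771.39 kPa.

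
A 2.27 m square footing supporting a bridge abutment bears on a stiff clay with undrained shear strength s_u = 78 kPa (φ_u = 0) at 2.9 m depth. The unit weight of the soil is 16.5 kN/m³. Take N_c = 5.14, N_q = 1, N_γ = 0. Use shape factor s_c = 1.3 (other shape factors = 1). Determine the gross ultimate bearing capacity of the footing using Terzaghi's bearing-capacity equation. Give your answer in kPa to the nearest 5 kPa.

q_ult ≈ 570 kPa

Overburden at base level: q = 16.5 × 2.9 = 47.85 kPa.
Cohesion term c·N_c·s_c = 78 × 5.14 × 1.3 = 521.2 kPa; surcharge term q·N_q = 47.85 × 1 = 47.85 kPa.
q_ult = 521.2 + 47.85 = 569.05 kPa.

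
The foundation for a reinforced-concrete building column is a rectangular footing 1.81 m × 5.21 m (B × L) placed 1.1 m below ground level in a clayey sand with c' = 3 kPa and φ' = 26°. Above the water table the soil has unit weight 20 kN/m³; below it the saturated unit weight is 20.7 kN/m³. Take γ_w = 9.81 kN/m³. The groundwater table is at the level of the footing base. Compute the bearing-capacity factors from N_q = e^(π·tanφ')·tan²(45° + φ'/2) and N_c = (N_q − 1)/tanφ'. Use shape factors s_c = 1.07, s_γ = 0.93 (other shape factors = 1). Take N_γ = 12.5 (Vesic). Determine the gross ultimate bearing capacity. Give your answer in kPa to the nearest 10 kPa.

tan26° = 0.4877, so N_q = e^(π×0.4877)·tan²(58°) = 4.629 × 2.561 = 11.85.
N_c = (11.85 − 1)/tan26° = 22.25.
Overburden at base level: q = 20 × 1.1 = 22 kPa.
Below the base the soil is submerged, so the ½γBN_γ term uses γ' = 20.7 − 9.81 = 10.89 kN/m³.
Cohesion term c·N_c·s_c = 3 × 22.254 × 1.07 = 71.437 kPa; surcharge term q·N_q = 22 × 11.854 = 260.79 kPa; self-weight term 0.5·γ·B·N_γ·s_γ = 0.5 × 10.89 × 1.81 × 12.5 × 0.93 = 114.57 kPa.
q_ult = 71.437 + 260.79 + 114.57 = 446.8 kPa.

q_ult ≈ 450 kPa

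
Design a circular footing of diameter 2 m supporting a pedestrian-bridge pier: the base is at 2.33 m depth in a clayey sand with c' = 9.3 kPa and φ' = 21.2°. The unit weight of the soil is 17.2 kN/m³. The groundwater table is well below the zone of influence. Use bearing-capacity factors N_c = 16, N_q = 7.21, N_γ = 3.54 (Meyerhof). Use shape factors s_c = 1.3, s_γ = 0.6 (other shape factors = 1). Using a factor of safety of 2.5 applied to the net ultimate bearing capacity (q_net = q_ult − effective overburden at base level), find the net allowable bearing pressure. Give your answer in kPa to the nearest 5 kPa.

Overburden at base level: q = 17.2 × 2.33 = 40.076 kPa.
Cohesion term c·N_c·s_c = 9.3 × 16 × 1.3 = 193.44 kPa; surcharge term q·N_q = 40.076 × 7.21 = 288.95 kPa; self-weight term 0.5·γ·B·N_γ·s_γ = 0.5 × 17.2 × 2 × 3.54 × 0.6 = 36.533 kPa.
q_ult = 193.44 + 288.95 + 36.533 = 518.92 kPa.
Net ultimate: q_net = 518.92 − 40.076 = 478.84 kPa.
q_all(net) = 478.84 / 2.5 = 191.54 kPa.

q_all(net) ≈ 190 kPa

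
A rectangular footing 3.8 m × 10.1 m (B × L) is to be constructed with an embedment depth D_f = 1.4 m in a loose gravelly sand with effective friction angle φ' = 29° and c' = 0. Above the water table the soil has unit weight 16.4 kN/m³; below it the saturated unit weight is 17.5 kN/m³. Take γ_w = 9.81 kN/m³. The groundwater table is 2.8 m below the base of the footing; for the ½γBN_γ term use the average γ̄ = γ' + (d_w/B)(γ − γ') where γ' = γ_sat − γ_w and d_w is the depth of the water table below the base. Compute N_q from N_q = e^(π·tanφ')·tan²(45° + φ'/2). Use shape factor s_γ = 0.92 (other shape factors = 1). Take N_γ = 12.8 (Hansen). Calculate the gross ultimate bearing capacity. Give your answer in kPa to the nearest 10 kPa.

q_ult ≈ 690 kPa

tan29° = 0.5543, so N_q = e^(π×0.5543)·tan²(59.5°) = 5.705 × 2.882 = 16.44.
Overburden at base level: q = 16.4 × 1.4 = 22.96 kPa.
The water table is 2.8 m below the base (< B = 3.8 m), so the ½γBN_γ term uses γ̄ = γ' + (d_w/B)(γ − γ') = 7.69 + (2.8/3.8)(16.4 − 7.69) = 14.108 kN/m³.
Surcharge term q·N_q = 22.96 × 16.443 = 377.54 kPa; self-weight term 0.5·γ·B·N_γ·s_γ = 0.5 × 14.108 × 3.8 × 12.8 × 0.92 = 315.66 kPa.
q_ult = 377.54 + 315.66 = 693.19 kPa.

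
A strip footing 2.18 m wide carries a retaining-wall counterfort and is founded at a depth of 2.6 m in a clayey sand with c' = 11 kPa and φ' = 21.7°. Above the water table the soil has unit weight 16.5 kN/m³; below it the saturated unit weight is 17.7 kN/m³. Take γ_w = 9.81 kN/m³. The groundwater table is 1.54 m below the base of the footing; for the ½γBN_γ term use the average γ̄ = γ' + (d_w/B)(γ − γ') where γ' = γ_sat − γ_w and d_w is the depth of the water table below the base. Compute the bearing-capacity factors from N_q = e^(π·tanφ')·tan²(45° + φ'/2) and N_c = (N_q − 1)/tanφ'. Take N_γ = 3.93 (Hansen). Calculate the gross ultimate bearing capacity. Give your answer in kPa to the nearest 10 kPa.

tan21.7° = 0.3979, so N_q = e^(π×0.3979)·tan²(55.85°) = 3.491 × 2.173 = 7.59.
N_c = (7.59 − 1)/tan21.7° = 16.55.
Effective surcharge at the founding depth q = γ·D_f = 16.5 × 2.6 = 42.9 kPa.
With d_w = 1.54 m < B, γ̄ = 7.89 + (1.54/2.18) × (16.5 − 7.89) = 13.972 kN/m³.
q_ult = c·N_c + q·N_q + 0.5·γ·B·N_γ
     = 11 × 16.553 + 42.9 × 7.5871 + 0.5 × 13.972 × 2.18 × 3.93
     = 182.08 + 325.49 + 59.853 = 567.42 kPa.

q_ult ≈ 570 kPa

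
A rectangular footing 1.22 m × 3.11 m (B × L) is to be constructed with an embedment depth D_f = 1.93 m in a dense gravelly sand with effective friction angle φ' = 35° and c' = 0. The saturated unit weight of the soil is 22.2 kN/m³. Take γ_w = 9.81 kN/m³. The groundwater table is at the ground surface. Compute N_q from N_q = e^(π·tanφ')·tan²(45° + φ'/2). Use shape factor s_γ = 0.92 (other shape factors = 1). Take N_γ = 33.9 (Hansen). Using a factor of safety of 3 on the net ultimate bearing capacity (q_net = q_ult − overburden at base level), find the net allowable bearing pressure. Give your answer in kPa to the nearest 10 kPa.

N_q = e^(π·tan35°)·tan²(62.5°) = 33.3.
Water table at ground surface, so effective unit weight γ' = 22.2 − 9.81 = 12.39 kN/m³ is used throughout; overburden q = 12.39 × 1.93 = 23.913 kPa; the same γ' applies in the ½γBN_γ term.
Surcharge term q·N_q = 23.913 × 33.296 = 796.2 kPa; self-weight term 0.5·γ·B·N_γ·s_γ = 0.5 × 12.39 × 1.22 × 33.9 × 0.92 = 235.72 kPa.
q_ult = 796.2 + 235.72 = 1031.9 kPa.
q_net = 1031.9 − 23.913 = 1008 kPa.
q_all(net) = 1008 / 3 = 336 kPa.

q_all(net) ≈ 340 kPa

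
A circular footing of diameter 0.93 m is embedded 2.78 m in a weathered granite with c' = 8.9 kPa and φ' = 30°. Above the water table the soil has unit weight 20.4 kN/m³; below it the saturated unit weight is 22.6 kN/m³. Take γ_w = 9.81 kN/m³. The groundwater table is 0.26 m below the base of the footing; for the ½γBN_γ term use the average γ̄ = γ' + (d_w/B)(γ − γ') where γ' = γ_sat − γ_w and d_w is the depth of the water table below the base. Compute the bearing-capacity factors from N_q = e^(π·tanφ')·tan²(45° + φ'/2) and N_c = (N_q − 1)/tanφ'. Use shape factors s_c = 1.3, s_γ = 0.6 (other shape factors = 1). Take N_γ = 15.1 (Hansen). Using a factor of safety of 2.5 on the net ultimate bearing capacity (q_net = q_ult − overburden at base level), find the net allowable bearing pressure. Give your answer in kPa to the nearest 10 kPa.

q_all(net) ≈ 560 kPa

N_q = e^(π·tan30°)·tan²(60°) = 18.4; N_c = (N_q − 1)/tanφ' = 30.14.
Overburden at base level: q = 20.4 × 2.78 = 56.712 kPa.
The water table is 0.26 m below the base (< B = 0.93 m), so the ½γBN_γ term uses γ̄ = γ' + (d_w/B)(γ − γ') = 12.79 + (0.26/0.93)(20.4 − 12.79) = 14.918 kN/m³.
Cohesion term c·N_c·s_c = 8.9 × 30.14 × 1.3 = 348.72 kPa; surcharge term q·N_q = 56.712 × 18.401 = 1043.6 kPa; self-weight term 0.5·γ·B·N_γ·s_γ = 0.5 × 14.918 × 0.93 × 15.1 × 0.6 = 62.846 kPa.
q_ult = 348.72 + 1043.6 + 62.846 = 1455.1 kPa.
q_net = 1455.1 − 56.712 = 1398.4 kPa.
q_all(net) = 1398.4 / 2.5 = 559.37 kPa.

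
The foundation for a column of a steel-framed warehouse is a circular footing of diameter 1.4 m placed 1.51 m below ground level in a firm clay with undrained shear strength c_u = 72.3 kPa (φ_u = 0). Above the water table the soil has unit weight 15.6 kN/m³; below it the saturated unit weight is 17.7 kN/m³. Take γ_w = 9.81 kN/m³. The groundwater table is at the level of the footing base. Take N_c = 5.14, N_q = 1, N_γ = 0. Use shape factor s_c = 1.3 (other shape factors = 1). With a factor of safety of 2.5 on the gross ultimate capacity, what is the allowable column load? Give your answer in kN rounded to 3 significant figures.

q = γ·D_f = 15.6 × 1.51 = 23.556 kPa.
c·N_c·s_c = 72.3 × 5.14 × 1.3 = 483.11 kPa
q·N_q = 23.556 × 1 = 23.556 kPa
q_ult = 483.11 + 23.556 = 506.66 kPa.
Gross allowable pressure q_all = 506.66 / 2.5 = 202.67 kPa.
Footing area = 1.5394 m², so allowable column load = 202.67 × 1.5394 = 311.98 kN.

P_all ≈ 312 kN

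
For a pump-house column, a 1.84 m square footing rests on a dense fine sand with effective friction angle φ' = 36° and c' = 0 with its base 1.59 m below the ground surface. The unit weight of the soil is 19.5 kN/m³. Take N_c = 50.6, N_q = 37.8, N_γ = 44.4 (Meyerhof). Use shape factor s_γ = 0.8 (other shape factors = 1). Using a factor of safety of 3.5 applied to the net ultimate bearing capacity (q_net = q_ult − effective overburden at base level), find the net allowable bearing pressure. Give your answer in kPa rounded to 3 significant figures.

q_all(net) ≈ 508 kPa

q = γ·D_f = 19.5 × 1.59 = 31.005 kPa.
q·N_q = 31.005 × 37.8 = 1172 kPa
0.5·γ·B·N_γ·s_γ = 0.5 × 19.5 × 1.84 × 44.4 × 0.8 = 637.23 kPa
q_ult = 1172 + 637.23 = 1809.2 kPa.
Net ultimate: q_net = 1809.2 − 31.005 = 1778.2 kPa.
q_all(net) = 1778.2 / 3.5 = 508.06 kPa.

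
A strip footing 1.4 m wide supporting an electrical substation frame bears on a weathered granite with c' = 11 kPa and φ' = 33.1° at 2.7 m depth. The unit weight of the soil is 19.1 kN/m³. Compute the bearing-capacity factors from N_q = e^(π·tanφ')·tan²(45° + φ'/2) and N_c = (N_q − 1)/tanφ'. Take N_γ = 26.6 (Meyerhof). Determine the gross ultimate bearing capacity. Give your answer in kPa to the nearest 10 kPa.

q_ult ≈ 2150 kPa

tan33.1° = 0.6519, so N_q = e^(π×0.6519)·tan²(61.55°) = 7.752 × 3.406 = 26.41.
N_c = (26.41 − 1)/tan33.1° = 38.97.
Effective surcharge at the founding depth q = γ·D_f = 19.1 × 2.7 = 51.57 kPa.
q_ult = c·N_c + q·N_q + 0.5·γ·B·N_γ
     = 11 × 38.973 + 51.57 × 26.406 + 0.5 × 19.1 × 1.4 × 26.6
     = 428.7 + 1361.8 + 355.64 = 2146.1 kPa.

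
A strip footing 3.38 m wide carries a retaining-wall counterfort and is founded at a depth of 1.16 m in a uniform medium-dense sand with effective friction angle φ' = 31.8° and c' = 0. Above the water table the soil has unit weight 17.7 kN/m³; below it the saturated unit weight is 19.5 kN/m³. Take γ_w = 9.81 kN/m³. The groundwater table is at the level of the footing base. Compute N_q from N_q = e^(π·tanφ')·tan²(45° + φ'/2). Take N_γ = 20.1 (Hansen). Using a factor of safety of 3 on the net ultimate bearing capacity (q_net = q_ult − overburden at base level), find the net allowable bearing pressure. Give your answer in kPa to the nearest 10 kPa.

q_all(net) ≈ 260 kPa

N_q = e^(π·tan31.8°)·tan²(60.9°) = 22.64.
q = γ·D_f = 17.7 × 1.16 = 20.532 kPa.
For the ½γBN_γ term take γ' = 19.5 − 9.81 = 9.69 kN/m³ (soil below base is submerged).
q·N_q = 20.532 × 22.64 = 464.84 kPa
0.5·γ·B·N_γ = 0.5 × 9.69 × 3.38 × 20.1 = 329.16 kPa
q_ult = 464.84 + 329.16 = 794 kPa.
q_net = 794 − 20.532 = 773.47 kPa.
q_all(net) = 773.47 / 3 = 257.82 kPa.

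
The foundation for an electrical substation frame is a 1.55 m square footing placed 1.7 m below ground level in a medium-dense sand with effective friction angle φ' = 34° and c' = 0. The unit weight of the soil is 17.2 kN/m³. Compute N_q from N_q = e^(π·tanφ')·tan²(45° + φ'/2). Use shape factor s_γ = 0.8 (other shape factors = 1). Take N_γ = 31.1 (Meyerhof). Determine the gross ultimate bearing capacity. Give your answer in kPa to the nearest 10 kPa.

q_ult ≈ 1190 kPa

tan34° = 0.6745, so N_q = e^(π×0.6745)·tan²(62°) = 8.323 × 3.537 = 29.44.
q = γ·D_f = 17.2 × 1.7 = 29.24 kPa.
q·N_q = 29.24 × 29.44 = 860.82 kPa
0.5·γ·B·N_γ·s_γ = 0.5 × 17.2 × 1.55 × 31.1 × 0.8 = 331.65 kPa
q_ult = 860.82 + 331.65 = 1192.5 kPa.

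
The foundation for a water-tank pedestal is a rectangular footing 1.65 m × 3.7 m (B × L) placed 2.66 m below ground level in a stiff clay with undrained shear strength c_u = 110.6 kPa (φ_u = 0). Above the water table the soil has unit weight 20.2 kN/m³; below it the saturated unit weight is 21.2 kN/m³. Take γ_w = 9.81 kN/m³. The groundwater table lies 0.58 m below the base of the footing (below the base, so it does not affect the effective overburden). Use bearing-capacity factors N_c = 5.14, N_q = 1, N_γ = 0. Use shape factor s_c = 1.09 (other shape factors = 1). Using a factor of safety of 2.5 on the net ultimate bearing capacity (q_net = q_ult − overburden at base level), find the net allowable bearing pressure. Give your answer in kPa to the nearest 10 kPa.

q_all(net) ≈ 250 kPa

q = γ·D_f = 20.2 × 2.66 = 53.732 kPa.
c·N_c·s_c = 110.6 × 5.14 × 1.09 = 619.65 kPa
q·N_q = 53.732 × 1 = 53.732 kPa
q_ult = 619.65 + 53.732 = 673.38 kPa.
q_net = 673.38 − 53.732 = 619.65 kPa.
q_all(net) = 619.65 / 2.5 = 247.86 kPa.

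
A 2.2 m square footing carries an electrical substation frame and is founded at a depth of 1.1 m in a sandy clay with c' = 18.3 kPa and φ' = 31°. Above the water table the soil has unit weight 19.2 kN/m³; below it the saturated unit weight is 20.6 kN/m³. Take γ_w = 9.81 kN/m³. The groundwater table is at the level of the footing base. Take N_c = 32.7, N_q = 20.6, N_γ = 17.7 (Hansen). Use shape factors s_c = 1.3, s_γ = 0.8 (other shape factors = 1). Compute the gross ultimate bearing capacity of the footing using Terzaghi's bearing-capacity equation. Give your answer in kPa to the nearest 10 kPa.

Overburden at base level: q = 19.2 × 1.1 = 21.12 kPa.
Below the base the soil is submerged, so the ½γBN_γ term uses γ' = 20.6 − 9.81 = 10.79 kN/m³.
Cohesion term c·N_c·s_c = 18.3 × 32.7 × 1.3 = 777.93 kPa; surcharge term q·N_q = 21.12 × 20.6 = 435.07 kPa; self-weight term 0.5·γ·B·N_γ·s_γ = 0.5 × 10.79 × 2.2 × 17.7 × 0.8 = 168.07 kPa.
q_ult = 777.93 + 435.07 + 168.07 = 1381.1 kPa.

q_ult ≈ 1380 kPa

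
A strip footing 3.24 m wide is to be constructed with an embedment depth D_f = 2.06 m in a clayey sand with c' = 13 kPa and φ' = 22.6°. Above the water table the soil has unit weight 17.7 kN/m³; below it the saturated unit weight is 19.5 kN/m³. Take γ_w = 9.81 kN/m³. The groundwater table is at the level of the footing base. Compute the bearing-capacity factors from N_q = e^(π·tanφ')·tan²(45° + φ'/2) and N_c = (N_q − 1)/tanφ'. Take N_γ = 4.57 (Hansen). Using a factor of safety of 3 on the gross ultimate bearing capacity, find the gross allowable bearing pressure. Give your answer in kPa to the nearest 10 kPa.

q_all ≈ 200 kPa

N_q = e^(π·tan22.6°)·tan²(56.3°) = 8.31; N_c = (N_q − 1)/tanφ' = 17.57.
q = γ·D_f = 17.7 × 2.06 = 36.462 kPa.
For the ½γBN_γ term take γ' = 19.5 − 9.81 = 9.69 kN/m³ (soil below base is submerged).
c·N_c = 13 × 17.57 = 228.41 kPa
q·N_q = 36.462 × 8.3136 = 303.13 kPa
0.5·γ·B·N_γ = 0.5 × 9.69 × 3.24 × 4.57 = 71.739 kPa
q_ult = 228.41 + 303.13 + 71.739 = 603.28 kPa.
q_all = 603.28 / 3 = 201.09 kPa.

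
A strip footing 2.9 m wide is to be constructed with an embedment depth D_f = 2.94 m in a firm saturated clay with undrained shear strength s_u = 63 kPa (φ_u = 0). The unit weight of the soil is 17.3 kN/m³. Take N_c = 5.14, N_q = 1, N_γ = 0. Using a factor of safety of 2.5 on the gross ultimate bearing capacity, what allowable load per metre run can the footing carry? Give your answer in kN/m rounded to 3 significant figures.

≈ 435 kN/m

Effective surcharge at the founding depth q = γ·D_f = 17.3 × 2.94 = 50.862 kPa.
q_ult = c·N_c + q·N_q
     = 63 × 5.14 + 50.862 × 1
     = 323.82 + 50.862 = 374.68 kPa.
Gross allowable pressure q_all = 374.68 / 2.5 = 149.87 kPa.
Allowable wall load = q_all × B = 149.87 × 2.9 = 434.63 kN per metre run.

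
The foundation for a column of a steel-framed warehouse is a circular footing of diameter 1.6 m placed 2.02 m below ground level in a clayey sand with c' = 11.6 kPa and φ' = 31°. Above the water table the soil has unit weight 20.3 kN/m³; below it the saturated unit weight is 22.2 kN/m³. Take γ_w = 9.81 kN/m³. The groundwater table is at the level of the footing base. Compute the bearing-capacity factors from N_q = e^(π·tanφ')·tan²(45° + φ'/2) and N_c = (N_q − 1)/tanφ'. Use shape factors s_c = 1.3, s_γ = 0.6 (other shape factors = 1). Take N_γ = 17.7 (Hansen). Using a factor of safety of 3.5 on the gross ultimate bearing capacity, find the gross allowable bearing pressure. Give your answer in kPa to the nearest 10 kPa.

N_q = e^(π·tan31°)·tan²(60.5°) = 20.63; N_c = (N_q − 1)/tanφ' = 32.67.
q = γ·D_f = 20.3 × 2.02 = 41.006 kPa.
For the ½γBN_γ term take γ' = 22.2 − 9.81 = 12.39 kN/m³ (soil below base is submerged).
c·N_c·s_c = 11.6 × 32.671 × 1.3 = 492.68 kPa
q·N_q = 41.006 × 20.631 = 845.99 kPa
0.5·γ·B·N_γ·s_γ = 0.5 × 12.39 × 1.6 × 17.7 × 0.6 = 105.27 kPa
q_ult = 492.68 + 845.99 + 105.27 = 1443.9 kPa.
q_all = 1443.9 / 3.5 = 412.55 kPa.

q_all ≈ 410 kPa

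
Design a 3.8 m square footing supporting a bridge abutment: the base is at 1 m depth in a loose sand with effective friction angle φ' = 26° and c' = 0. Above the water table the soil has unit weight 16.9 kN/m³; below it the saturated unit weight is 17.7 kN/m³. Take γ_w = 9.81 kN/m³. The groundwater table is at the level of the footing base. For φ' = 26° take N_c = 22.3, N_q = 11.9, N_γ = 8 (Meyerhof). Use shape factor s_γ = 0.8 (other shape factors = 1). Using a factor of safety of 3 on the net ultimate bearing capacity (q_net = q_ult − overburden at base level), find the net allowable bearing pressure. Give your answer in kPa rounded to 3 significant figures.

q_all(net) ≈ 93.4 kPa

Overburden at base level: q = 16.9 × 1 = 16.9 kPa.
Below the base the soil is submerged, so the ½γBN_γ term uses γ' = 17.7 − 9.81 = 7.89 kN/m³.
Surcharge term q·N_q = 16.9 × 11.9 = 201.11 kPa; self-weight term 0.5·γ·B·N_γ·s_γ = 0.5 × 7.89 × 3.8 × 8 × 0.8 = 95.942 kPa.
q_ult = 201.11 + 95.942 = 297.05 kPa.
q_net = 297.05 − 16.9 = 280.15 kPa.
q_all(net) = 280.15 / 3 = 93.384 kPa.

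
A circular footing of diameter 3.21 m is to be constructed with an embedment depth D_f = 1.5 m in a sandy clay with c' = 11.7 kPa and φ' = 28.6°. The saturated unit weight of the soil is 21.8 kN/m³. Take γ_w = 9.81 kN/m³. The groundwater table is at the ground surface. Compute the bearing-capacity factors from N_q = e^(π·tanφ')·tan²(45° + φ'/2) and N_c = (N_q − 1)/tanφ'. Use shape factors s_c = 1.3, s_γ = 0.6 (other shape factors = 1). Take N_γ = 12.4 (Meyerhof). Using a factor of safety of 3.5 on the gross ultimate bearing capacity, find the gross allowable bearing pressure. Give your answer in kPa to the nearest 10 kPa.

N_q = e^(π·tan28.6°)·tan²(59.3°) = 15.73; N_c = (N_q − 1)/tanφ' = 27.01.
Water table at ground surface, so effective unit weight γ' = 21.8 − 9.81 = 11.99 kN/m³ is used throughout; overburden q = 11.99 × 1.5 = 17.985 kPa; the same γ' applies in the ½γBN_γ term.
Cohesion term c·N_c·s_c = 11.7 × 27.013 × 1.3 = 410.86 kPa; surcharge term q·N_q = 17.985 × 15.728 = 282.86 kPa; self-weight term 0.5·γ·B·N_γ·s_γ = 0.5 × 11.99 × 3.21 × 12.4 × 0.6 = 143.17 kPa.
q_ult = 410.86 + 282.86 + 143.17 = 836.9 kPa.
q_all = 836.9 / 3.5 = 239.11 kPa.

q_all ≈ 240 kPa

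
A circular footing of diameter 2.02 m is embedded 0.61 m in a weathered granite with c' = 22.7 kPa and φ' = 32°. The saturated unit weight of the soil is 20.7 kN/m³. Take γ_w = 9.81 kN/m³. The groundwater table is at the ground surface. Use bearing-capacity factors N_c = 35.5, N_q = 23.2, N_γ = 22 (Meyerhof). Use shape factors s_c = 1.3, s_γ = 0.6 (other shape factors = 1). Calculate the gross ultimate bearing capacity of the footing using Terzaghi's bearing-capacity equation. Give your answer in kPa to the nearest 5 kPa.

With the water table at the surface the whole profile is submerged: γ' = 20.7 − 9.81 = 10.89 kN/m³, so q = γ'·D_f = 6.6429 kPa; the same γ' applies in the ½γBN_γ term.
q_ult = c·N_c·s_c + q·N_q + 0.5·γ·B·N_γ·s_γ
     = 22.7 × 35.5 × 1.3 + 6.6429 × 23.2 + 0.5 × 10.89 × 2.02 × 22 × 0.6
     = 1047.6 + 154.12 + 145.19 = 1346.9 kPa.

q_ult ≈ 1345 kPa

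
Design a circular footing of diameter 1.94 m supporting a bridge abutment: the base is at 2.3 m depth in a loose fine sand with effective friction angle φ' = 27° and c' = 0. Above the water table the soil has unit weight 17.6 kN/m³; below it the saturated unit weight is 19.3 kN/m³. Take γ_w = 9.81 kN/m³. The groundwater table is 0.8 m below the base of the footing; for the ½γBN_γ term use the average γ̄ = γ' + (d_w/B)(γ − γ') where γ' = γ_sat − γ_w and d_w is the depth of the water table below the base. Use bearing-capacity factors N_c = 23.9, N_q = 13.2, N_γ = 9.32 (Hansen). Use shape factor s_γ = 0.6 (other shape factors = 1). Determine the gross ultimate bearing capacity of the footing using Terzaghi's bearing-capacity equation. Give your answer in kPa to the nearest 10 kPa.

q_ult ≈ 600 kPa

Overburden at base level: q = 17.6 × 2.3 = 40.48 kPa.
The water table is 0.8 m below the base (< B = 1.94 m), so the ½γBN_γ term uses γ̄ = γ' + (d_w/B)(γ − γ') = 9.49 + (0.8/1.94)(17.6 − 9.49) = 12.834 kN/m³.
Surcharge term q·N_q = 40.48 × 13.2 = 534.34 kPa; self-weight term 0.5·γ·B·N_γ·s_γ = 0.5 × 12.834 × 1.94 × 9.32 × 0.6 = 69.616 kPa.
q_ult = 534.34 + 69.616 = 603.95 kPa.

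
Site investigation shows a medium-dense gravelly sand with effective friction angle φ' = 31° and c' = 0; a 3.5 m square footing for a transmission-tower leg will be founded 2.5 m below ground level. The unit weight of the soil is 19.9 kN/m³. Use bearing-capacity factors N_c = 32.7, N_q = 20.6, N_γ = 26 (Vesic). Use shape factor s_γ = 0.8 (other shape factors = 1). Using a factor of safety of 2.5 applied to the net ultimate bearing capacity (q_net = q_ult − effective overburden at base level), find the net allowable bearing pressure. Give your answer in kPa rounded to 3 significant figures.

q = γ·D_f = 19.9 × 2.5 = 49.75 kPa.
q·N_q = 49.75 × 20.6 = 1024.9 kPa
0.5·γ·B·N_γ·s_γ = 0.5 × 19.9 × 3.5 × 26 × 0.8 = 724.36 kPa
q_ult = 1024.9 + 724.36 = 1749.2 kPa.
Net ultimate: q_net = 1749.2 − 49.75 = 1699.5 kPa.
q_all(net) = 1699.5 / 2.5 = 679.78 kPa.

q_all(net) ≈ 680 kPa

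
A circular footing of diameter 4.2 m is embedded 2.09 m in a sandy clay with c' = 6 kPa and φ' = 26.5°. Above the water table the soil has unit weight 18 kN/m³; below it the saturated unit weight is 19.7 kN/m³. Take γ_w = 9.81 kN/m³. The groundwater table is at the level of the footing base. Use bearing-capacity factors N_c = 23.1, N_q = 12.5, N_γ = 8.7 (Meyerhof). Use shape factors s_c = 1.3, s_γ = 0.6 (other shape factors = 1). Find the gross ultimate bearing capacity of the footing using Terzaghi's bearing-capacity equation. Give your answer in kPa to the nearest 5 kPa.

Effective surcharge at the founding depth q = γ·D_f = 18 × 2.09 = 37.62 kPa.
The water table coincides with the base, so in the self-weight term γ → γ' = 9.89 kN/m³.
q_ult = c·N_c·s_c + q·N_q + 0.5·γ·B·N_γ·s_γ
     = 6 × 23.1 × 1.3 + 37.62 × 12.5 + 0.5 × 9.89 × 4.2 × 8.7 × 0.6
     = 180.18 + 470.25 + 108.41 = 758.84 kPa.

q_ult ≈ 760 kPa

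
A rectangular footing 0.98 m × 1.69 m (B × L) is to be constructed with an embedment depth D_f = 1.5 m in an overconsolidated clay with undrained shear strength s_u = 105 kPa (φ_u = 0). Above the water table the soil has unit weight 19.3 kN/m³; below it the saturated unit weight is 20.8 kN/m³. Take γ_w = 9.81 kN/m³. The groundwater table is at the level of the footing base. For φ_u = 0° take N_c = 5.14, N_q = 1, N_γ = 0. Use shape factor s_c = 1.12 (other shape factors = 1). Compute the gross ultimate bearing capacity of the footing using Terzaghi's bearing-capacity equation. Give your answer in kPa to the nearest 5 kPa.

q_ult ≈ 635 kPa

Effective surcharge at the founding depth q = γ·D_f = 19.3 × 1.5 = 28.95 kPa.
q_ult = c·N_c·s_c + q·N_q
     = 105 × 5.14 × 1.12 + 28.95 × 1
     = 604.46 + 28.95 = 633.41 kPa.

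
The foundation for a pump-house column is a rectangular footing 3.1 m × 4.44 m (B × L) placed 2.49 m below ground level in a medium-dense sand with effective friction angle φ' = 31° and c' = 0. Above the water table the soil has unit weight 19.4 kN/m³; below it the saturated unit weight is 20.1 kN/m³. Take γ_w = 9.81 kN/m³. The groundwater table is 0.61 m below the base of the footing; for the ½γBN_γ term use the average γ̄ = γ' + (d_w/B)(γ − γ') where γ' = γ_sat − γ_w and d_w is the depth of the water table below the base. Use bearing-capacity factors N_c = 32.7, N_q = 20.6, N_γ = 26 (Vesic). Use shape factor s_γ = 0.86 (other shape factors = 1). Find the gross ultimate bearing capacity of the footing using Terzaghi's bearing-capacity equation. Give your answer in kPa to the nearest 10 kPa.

q_ult ≈ 1410 kPa

Effective surcharge at the founding depth q = γ·D_f = 19.4 × 2.49 = 48.306 kPa.
With d_w = 0.61 m < B, γ̄ = 10.29 + (0.61/3.1) × (19.4 − 10.29) = 12.083 kN/m³.
q_ult = q·N_q + 0.5·γ·B·N_γ·s_γ
     = 48.306 × 20.6 + 0.5 × 12.083 × 3.1 × 26 × 0.86
     = 995.1 + 418.76 = 1413.9 kPa.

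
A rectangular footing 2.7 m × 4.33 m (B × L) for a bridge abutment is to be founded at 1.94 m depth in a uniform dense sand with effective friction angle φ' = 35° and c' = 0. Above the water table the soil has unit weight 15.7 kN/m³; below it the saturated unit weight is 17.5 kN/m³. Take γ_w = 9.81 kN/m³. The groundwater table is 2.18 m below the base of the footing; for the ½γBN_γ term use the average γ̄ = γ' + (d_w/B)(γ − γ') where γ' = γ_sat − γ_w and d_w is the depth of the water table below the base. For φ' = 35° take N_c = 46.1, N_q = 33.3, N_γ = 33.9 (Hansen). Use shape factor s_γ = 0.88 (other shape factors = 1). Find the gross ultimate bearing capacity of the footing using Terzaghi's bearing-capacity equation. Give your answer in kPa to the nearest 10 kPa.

Overburden at base level: q = 15.7 × 1.94 = 30.458 kPa.
The water table is 2.18 m below the base (< B = 2.7 m), so the ½γBN_γ term uses γ̄ = γ' + (d_w/B)(γ − γ') = 7.69 + (2.18/2.7)(15.7 − 7.69) = 14.157 kN/m³.
Surcharge term q·N_q = 30.458 × 33.3 = 1014.3 kPa; self-weight term 0.5·γ·B·N_γ·s_γ = 0.5 × 14.157 × 2.7 × 33.9 × 0.88 = 570.16 kPa.
q_ult = 1014.3 + 570.16 = 1584.4 kPa.

q_ult ≈ 1580 kPa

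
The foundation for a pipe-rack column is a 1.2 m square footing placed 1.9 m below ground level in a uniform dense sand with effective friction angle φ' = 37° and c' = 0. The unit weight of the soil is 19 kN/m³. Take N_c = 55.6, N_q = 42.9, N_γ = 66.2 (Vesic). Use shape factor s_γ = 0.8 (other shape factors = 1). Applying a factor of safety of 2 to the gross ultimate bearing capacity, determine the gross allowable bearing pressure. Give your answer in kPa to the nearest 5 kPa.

q = γ·D_f = 19 × 1.9 = 36.1 kPa.
q·N_q = 36.1 × 42.9 = 1548.7 kPa
0.5·γ·B·N_γ·s_γ = 0.5 × 19 × 1.2 × 66.2 × 0.8 = 603.74 kPa
q_ult = 1548.7 + 603.74 = 2152.4 kPa.
q_all = q_ult / FS = 2152.4 / 2 = 1076.2 kPa.

q_all ≈ 1075 kPa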